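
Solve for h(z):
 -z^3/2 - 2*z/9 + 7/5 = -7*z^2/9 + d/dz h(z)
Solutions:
 h(z) = C1 - z^4/8 + 7*z^3/27 - z^2/9 + 7*z/5


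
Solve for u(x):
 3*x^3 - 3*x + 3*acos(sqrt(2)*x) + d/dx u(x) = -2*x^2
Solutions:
 u(x) = C1 - 3*x^4/4 - 2*x^3/3 + 3*x^2/2 - 3*x*acos(sqrt(2)*x) + 3*sqrt(2)*sqrt(1 - 2*x^2)/2


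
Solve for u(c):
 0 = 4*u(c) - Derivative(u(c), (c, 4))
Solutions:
 u(c) = C1*exp(-sqrt(2)*c) + C2*exp(sqrt(2)*c) + C3*sin(sqrt(2)*c) + C4*cos(sqrt(2)*c)


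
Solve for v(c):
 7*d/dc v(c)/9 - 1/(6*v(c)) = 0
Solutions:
 v(c) = -sqrt(C1 + 21*c)/7
 v(c) = sqrt(C1 + 21*c)/7


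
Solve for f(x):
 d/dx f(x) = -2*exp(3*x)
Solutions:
 f(x) = C1 - 2*exp(3*x)/3


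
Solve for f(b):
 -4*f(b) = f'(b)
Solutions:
 f(b) = C1*exp(-4*b)


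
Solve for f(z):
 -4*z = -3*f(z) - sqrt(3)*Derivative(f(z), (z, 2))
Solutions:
 f(z) = C1*sin(3^(1/4)*z) + C2*cos(3^(1/4)*z) + 4*z/3


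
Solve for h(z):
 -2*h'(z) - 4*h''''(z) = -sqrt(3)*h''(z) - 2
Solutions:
 h(z) = C1 + C2*exp(z*(3^(5/6)/(sqrt(36 - sqrt(3)) + 6)^(1/3) + 3^(2/3)*(sqrt(36 - sqrt(3)) + 6)^(1/3))/12)*sin(z*(-3^(1/6)*(sqrt(36 - sqrt(3)) + 6)^(1/3) + 3^(1/3)/(sqrt(36 - sqrt(3)) + 6)^(1/3))/4) + C3*exp(z*(3^(5/6)/(sqrt(36 - sqrt(3)) + 6)^(1/3) + 3^(2/3)*(sqrt(36 - sqrt(3)) + 6)^(1/3))/12)*cos(z*(-3^(1/6)*(sqrt(36 - sqrt(3)) + 6)^(1/3) + 3^(1/3)/(sqrt(36 - sqrt(3)) + 6)^(1/3))/4) + C4*exp(-z*(3^(5/6)/(sqrt(36 - sqrt(3)) + 6)^(1/3) + 3^(2/3)*(sqrt(36 - sqrt(3)) + 6)^(1/3))/6) + z


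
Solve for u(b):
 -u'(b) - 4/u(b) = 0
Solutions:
 u(b) = -sqrt(C1 - 8*b)
 u(b) = sqrt(C1 - 8*b)


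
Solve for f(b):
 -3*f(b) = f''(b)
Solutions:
 f(b) = C1*sin(sqrt(3)*b) + C2*cos(sqrt(3)*b)


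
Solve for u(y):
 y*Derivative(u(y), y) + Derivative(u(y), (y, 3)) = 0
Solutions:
 u(y) = C1 + Integral(C2*airyai(-y) + C3*airybi(-y), y)


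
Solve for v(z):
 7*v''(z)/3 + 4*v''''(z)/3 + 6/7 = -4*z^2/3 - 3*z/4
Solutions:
 v(z) = C1 + C2*z + C3*sin(sqrt(7)*z/2) + C4*cos(sqrt(7)*z/2) - z^4/21 - 3*z^3/56 + z^2/7


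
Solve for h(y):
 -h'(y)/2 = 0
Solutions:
 h(y) = C1


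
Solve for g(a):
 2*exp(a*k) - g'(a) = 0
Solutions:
 g(a) = C1 + 2*exp(a*k)/k


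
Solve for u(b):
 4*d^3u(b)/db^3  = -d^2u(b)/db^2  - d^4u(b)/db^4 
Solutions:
 u(b) = C1 + C2*b + C3*exp(b*(-2 + sqrt(3))) + C4*exp(-b*(sqrt(3) + 2))


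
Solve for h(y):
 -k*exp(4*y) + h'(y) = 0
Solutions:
 h(y) = C1 + k*exp(4*y)/4


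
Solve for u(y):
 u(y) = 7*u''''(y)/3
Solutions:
 u(y) = C1*exp(-3^(1/4)*7^(3/4)*y/7) + C2*exp(3^(1/4)*7^(3/4)*y/7) + C3*sin(3^(1/4)*7^(3/4)*y/7) + C4*cos(3^(1/4)*7^(3/4)*y/7)


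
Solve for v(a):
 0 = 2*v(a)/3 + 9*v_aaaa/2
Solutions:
 v(a) = (C1*sin(3^(1/4)*a/3) + C2*cos(3^(1/4)*a/3))*exp(-3^(1/4)*a/3) + (C3*sin(3^(1/4)*a/3) + C4*cos(3^(1/4)*a/3))*exp(3^(1/4)*a/3)


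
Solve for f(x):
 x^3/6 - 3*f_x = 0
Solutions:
 f(x) = C1 + x^4/72


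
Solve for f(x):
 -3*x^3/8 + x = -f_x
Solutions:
 f(x) = C1 + 3*x^4/32 - x^2/2


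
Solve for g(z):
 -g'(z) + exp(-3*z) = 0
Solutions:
 g(z) = C1 - exp(-3*z)/3


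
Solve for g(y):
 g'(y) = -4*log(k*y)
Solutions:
 g(y) = C1 - 4*y*log(k*y) + 4*y


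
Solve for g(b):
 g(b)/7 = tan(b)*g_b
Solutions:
 g(b) = C1*sin(b)^(1/7)


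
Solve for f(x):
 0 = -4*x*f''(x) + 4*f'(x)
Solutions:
 f(x) = C1 + C2*x^2


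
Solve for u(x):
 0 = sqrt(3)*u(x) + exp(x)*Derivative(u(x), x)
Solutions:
 u(x) = C1*exp(sqrt(3)*exp(-x))


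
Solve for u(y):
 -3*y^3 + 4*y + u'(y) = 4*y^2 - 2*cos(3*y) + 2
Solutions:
 u(y) = C1 + 3*y^4/4 + 4*y^3/3 - 2*y^2 + 2*y - 2*sin(3*y)/3


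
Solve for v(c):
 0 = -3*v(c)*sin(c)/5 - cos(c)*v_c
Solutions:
 v(c) = C1*cos(c)^(3/5)


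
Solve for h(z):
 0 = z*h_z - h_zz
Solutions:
 h(z) = C1 + C2*erfi(sqrt(2)*z/2)


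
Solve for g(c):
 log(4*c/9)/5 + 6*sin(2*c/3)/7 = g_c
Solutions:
 g(c) = C1 + c*log(c)/5 - 2*c*log(3)/5 - c/5 + 2*c*log(2)/5 - 9*cos(2*c/3)/7


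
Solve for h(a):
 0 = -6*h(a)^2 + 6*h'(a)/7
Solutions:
 h(a) = -1/(C1 + 7*a)


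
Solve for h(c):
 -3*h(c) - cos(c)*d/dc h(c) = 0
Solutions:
 h(c) = C1*(sin(c) - 1)^(3/2)/(sin(c) + 1)^(3/2)


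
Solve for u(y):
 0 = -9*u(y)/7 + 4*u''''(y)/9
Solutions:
 u(y) = C1*exp(-3*sqrt(2)*7^(3/4)*y/14) + C2*exp(3*sqrt(2)*7^(3/4)*y/14) + C3*sin(3*sqrt(2)*7^(3/4)*y/14) + C4*cos(3*sqrt(2)*7^(3/4)*y/14)


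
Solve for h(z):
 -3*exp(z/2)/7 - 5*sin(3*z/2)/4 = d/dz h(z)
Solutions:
 h(z) = C1 - 6*exp(z/2)/7 + 5*cos(3*z/2)/6


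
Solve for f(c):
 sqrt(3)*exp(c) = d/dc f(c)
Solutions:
 f(c) = C1 + sqrt(3)*exp(c)


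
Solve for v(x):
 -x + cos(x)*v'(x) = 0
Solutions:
 v(x) = C1 + Integral(x/cos(x), x)


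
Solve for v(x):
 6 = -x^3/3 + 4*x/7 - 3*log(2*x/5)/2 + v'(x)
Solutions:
 v(x) = C1 + x^4/12 - 2*x^2/7 + 3*x*log(x)/2 - 2*x*log(5) + x*log(2) + x*log(10)/2 + 9*x/2


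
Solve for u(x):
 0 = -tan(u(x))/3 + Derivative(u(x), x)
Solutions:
 u(x) = pi - asin(C1*exp(x/3))
 u(x) = asin(C1*exp(x/3))


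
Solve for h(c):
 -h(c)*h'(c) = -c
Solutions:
 h(c) = -sqrt(C1 + c^2)
 h(c) = sqrt(C1 + c^2)


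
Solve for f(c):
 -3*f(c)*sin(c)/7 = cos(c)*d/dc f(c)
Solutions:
 f(c) = C1*cos(c)^(3/7)


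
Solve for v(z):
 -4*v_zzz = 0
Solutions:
 v(z) = C1 + C2*z + C3*z^2


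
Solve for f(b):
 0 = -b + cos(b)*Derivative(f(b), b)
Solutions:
 f(b) = C1 + Integral(b/cos(b), b)


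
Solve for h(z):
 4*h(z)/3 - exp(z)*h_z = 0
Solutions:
 h(z) = C1*exp(-4*exp(-z)/3)


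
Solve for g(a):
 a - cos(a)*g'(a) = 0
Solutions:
 g(a) = C1 + Integral(a/cos(a), a)


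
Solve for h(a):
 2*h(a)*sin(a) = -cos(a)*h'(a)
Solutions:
 h(a) = C1*cos(a)^2


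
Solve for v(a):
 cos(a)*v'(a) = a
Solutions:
 v(a) = C1 + Integral(a/cos(a), a)


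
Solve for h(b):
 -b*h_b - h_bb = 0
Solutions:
 h(b) = C1 + C2*erf(sqrt(2)*b/2)


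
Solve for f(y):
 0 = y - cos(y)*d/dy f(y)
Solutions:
 f(y) = C1 + Integral(y/cos(y), y)


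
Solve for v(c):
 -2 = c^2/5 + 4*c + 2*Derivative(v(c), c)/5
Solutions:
 v(c) = C1 - c^3/6 - 5*c^2 - 5*c


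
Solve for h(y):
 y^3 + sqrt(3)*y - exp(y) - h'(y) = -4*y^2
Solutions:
 h(y) = C1 + y^4/4 + 4*y^3/3 + sqrt(3)*y^2/2 - exp(y)


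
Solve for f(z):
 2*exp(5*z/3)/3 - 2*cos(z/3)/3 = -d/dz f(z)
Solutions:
 f(z) = C1 - 2*exp(5*z/3)/5 + 2*sin(z/3)


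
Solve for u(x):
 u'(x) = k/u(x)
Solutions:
 u(x) = -sqrt(C1 + 2*k*x)
 u(x) = sqrt(C1 + 2*k*x)


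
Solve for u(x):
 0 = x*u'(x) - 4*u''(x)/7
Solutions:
 u(x) = C1 + C2*erfi(sqrt(14)*x/4)


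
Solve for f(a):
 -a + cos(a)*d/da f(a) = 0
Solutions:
 f(a) = C1 + Integral(a/cos(a), a)


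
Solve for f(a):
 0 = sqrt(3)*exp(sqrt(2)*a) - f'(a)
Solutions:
 f(a) = C1 + sqrt(6)*exp(sqrt(2)*a)/2


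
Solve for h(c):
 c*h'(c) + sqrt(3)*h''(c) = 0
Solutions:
 h(c) = C1 + C2*erf(sqrt(2)*3^(3/4)*c/6)


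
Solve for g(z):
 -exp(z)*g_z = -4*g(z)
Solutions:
 g(z) = C1*exp(-4*exp(-z))


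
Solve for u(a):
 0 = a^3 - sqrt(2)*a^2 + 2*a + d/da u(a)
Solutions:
 u(a) = C1 - a^4/4 + sqrt(2)*a^3/3 - a^2


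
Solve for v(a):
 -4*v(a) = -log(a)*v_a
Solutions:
 v(a) = C1*exp(4*li(a))


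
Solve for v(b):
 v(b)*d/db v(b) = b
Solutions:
 v(b) = -sqrt(C1 + b^2)
 v(b) = sqrt(C1 + b^2)


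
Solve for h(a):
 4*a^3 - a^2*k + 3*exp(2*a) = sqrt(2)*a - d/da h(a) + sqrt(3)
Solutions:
 h(a) = C1 - a^4 + a^3*k/3 + sqrt(2)*a^2/2 + sqrt(3)*a - 3*exp(2*a)/2


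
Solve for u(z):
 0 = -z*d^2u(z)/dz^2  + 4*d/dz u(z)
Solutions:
 u(z) = C1 + C2*z^5


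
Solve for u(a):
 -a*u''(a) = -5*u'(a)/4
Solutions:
 u(a) = C1 + C2*a^(9/4)


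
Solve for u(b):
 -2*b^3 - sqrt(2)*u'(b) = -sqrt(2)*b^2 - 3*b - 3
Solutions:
 u(b) = C1 - sqrt(2)*b^4/4 + b^3/3 + 3*sqrt(2)*b^2/4 + 3*sqrt(2)*b/2


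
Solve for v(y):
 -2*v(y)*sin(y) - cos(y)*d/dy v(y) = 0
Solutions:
 v(y) = C1*cos(y)^2


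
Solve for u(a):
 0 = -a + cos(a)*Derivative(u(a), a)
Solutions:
 u(a) = C1 + Integral(a/cos(a), a)


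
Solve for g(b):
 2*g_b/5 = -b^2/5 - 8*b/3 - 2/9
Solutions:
 g(b) = C1 - b^3/6 - 10*b^2/3 - 5*b/9


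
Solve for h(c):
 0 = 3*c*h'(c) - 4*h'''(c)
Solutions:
 h(c) = C1 + Integral(C2*airyai(6^(1/3)*c/2) + C3*airybi(6^(1/3)*c/2), c)


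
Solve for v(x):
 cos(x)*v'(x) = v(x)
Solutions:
 v(x) = C1*sqrt(sin(x) + 1)/sqrt(sin(x) - 1)


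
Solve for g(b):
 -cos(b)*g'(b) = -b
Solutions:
 g(b) = C1 + Integral(b/cos(b), b)


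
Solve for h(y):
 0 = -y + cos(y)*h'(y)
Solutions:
 h(y) = C1 + Integral(y/cos(y), y)


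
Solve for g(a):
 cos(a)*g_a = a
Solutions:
 g(a) = C1 + Integral(a/cos(a), a)


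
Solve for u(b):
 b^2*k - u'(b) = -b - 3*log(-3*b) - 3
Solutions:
 u(b) = C1 + b^3*k/3 + b^2/2 + 3*b*log(-b) + 3*b*log(3)


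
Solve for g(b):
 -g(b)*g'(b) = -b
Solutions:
 g(b) = -sqrt(C1 + b^2)
 g(b) = sqrt(C1 + b^2)


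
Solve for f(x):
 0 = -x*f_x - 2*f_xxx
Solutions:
 f(x) = C1 + Integral(C2*airyai(-2^(2/3)*x/2) + C3*airybi(-2^(2/3)*x/2), x)


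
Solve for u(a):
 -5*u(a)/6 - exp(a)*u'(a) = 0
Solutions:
 u(a) = C1*exp(5*exp(-a)/6)


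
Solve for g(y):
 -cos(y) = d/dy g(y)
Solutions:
 g(y) = C1 - sin(y)


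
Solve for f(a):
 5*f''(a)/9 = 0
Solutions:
 f(a) = C1 + C2*a


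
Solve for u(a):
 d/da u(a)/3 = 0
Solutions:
 u(a) = C1


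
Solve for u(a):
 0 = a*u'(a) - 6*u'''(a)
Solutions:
 u(a) = C1 + Integral(C2*airyai(6^(2/3)*a/6) + C3*airybi(6^(2/3)*a/6), a)


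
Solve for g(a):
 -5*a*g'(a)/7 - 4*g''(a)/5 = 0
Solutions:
 g(a) = C1 + C2*erf(5*sqrt(14)*a/28)


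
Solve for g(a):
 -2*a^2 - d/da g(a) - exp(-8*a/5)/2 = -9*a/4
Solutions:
 g(a) = C1 - 2*a^3/3 + 9*a^2/8 + 5*exp(-8*a/5)/16


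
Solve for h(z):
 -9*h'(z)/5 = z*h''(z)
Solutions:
 h(z) = C1 + C2/z^(4/5)


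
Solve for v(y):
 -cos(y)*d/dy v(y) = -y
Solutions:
 v(y) = C1 + Integral(y/cos(y), y)


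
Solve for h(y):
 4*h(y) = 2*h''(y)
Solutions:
 h(y) = C1*exp(-sqrt(2)*y) + C2*exp(sqrt(2)*y)


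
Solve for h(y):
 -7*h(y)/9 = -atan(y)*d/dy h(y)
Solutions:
 h(y) = C1*exp(7*Integral(1/atan(y), y)/9)


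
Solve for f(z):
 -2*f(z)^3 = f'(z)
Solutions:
 f(z) = -sqrt(2)*sqrt(-1/(C1 - 2*z))/2
 f(z) = sqrt(2)*sqrt(-1/(C1 - 2*z))/2


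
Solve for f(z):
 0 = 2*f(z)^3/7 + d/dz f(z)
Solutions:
 f(z) = -sqrt(14)*sqrt(-1/(C1 - 2*z))/2
 f(z) = sqrt(14)*sqrt(-1/(C1 - 2*z))/2


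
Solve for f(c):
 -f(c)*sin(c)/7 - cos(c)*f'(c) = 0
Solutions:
 f(c) = C1*cos(c)^(1/7)


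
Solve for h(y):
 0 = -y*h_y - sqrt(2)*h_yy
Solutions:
 h(y) = C1 + C2*erf(2^(1/4)*y/2)


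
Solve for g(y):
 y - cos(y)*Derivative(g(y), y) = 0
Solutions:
 g(y) = C1 + Integral(y/cos(y), y)


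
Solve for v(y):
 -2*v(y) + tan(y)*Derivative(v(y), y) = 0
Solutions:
 v(y) = C1*sin(y)^2


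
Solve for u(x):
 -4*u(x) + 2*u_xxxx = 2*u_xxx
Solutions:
 u(x) = C1*exp(x*(-(17 + 3*sqrt(33))^(1/3) + 2/(17 + 3*sqrt(33))^(1/3) + 4)/6)*sin(sqrt(3)*x*(2/(17 + 3*sqrt(33))^(1/3) + (17 + 3*sqrt(33))^(1/3))/6) + C2*exp(x*(-(17 + 3*sqrt(33))^(1/3) + 2/(17 + 3*sqrt(33))^(1/3) + 4)/6)*cos(sqrt(3)*x*(2/(17 + 3*sqrt(33))^(1/3) + (17 + 3*sqrt(33))^(1/3))/6) + C3*exp(-x) + C4*exp(x*(-2/(17 + 3*sqrt(33))^(1/3) + 2 + (17 + 3*sqrt(33))^(1/3))/3)


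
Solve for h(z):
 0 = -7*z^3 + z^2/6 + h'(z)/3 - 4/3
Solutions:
 h(z) = C1 + 21*z^4/4 - z^3/6 + 4*z


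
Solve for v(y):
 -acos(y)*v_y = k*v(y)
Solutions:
 v(y) = C1*exp(-k*Integral(1/acos(y), y))


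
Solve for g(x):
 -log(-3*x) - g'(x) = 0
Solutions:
 g(x) = C1 - x*log(-x) + x*(1 - log(3))


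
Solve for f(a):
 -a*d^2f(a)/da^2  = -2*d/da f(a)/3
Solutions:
 f(a) = C1 + C2*a^(5/3)


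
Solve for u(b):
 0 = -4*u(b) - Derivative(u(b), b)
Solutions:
 u(b) = C1*exp(-4*b)


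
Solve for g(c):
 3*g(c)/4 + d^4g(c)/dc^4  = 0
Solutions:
 g(c) = (C1*sin(3^(1/4)*c/2) + C2*cos(3^(1/4)*c/2))*exp(-3^(1/4)*c/2) + (C3*sin(3^(1/4)*c/2) + C4*cos(3^(1/4)*c/2))*exp(3^(1/4)*c/2)


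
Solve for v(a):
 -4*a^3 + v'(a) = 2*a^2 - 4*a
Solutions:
 v(a) = C1 + a^4 + 2*a^3/3 - 2*a^2


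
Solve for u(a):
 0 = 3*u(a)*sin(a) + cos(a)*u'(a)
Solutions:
 u(a) = C1*cos(a)^3


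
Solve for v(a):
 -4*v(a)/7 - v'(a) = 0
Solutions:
 v(a) = C1*exp(-4*a/7)


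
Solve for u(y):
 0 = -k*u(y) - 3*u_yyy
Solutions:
 u(y) = C1*exp(3^(2/3)*y*(-k)^(1/3)/3) + C2*exp(y*(-k)^(1/3)*(-3^(2/3) + 3*3^(1/6)*I)/6) + C3*exp(-y*(-k)^(1/3)*(3^(2/3) + 3*3^(1/6)*I)/6)


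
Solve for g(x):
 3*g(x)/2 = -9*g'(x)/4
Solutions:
 g(x) = C1*exp(-2*x/3)


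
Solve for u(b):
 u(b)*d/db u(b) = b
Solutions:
 u(b) = -sqrt(C1 + b^2)
 u(b) = sqrt(C1 + b^2)


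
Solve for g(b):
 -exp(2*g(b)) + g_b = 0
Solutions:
 g(b) = log(-sqrt(-1/(C1 + b))) - log(2)/2
 g(b) = log(-1/(C1 + b))/2 - log(2)/2


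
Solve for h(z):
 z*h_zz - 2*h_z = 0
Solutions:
 h(z) = C1 + C2*z^3


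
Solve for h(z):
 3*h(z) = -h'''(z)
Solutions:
 h(z) = C3*exp(-3^(1/3)*z) + (C1*sin(3^(5/6)*z/2) + C2*cos(3^(5/6)*z/2))*exp(3^(1/3)*z/2)


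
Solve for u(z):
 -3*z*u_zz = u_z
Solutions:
 u(z) = C1 + C2*z^(2/3)


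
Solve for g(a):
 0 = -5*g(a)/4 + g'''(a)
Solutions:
 g(a) = C3*exp(10^(1/3)*a/2) + (C1*sin(10^(1/3)*sqrt(3)*a/4) + C2*cos(10^(1/3)*sqrt(3)*a/4))*exp(-10^(1/3)*a/4)


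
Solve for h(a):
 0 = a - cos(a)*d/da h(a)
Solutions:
 h(a) = C1 + Integral(a/cos(a), a)


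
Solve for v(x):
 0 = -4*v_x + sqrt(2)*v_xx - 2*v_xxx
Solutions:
 v(x) = C1 + (C2*sin(sqrt(30)*x/4) + C3*cos(sqrt(30)*x/4))*exp(sqrt(2)*x/4)


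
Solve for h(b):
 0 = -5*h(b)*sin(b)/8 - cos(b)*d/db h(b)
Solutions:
 h(b) = C1*cos(b)^(5/8)


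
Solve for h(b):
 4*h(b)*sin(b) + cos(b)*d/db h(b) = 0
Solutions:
 h(b) = C1*cos(b)^4


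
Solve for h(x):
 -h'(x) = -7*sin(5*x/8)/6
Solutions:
 h(x) = C1 - 28*cos(5*x/8)/15


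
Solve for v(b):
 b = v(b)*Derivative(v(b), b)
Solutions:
 v(b) = -sqrt(C1 + b^2)
 v(b) = sqrt(C1 + b^2)


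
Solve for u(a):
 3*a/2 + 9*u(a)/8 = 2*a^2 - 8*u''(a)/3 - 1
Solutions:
 u(a) = C1*sin(3*sqrt(3)*a/8) + C2*cos(3*sqrt(3)*a/8) + 16*a^2/9 - 4*a/3 - 2264/243


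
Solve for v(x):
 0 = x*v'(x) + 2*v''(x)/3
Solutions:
 v(x) = C1 + C2*erf(sqrt(3)*x/2)


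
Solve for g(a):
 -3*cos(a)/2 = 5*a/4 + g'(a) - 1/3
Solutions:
 g(a) = C1 - 5*a^2/8 + a/3 - 3*sin(a)/2


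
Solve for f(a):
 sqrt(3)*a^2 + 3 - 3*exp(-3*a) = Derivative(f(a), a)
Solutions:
 f(a) = C1 + sqrt(3)*a^3/3 + 3*a + exp(-3*a)


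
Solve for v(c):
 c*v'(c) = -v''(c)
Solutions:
 v(c) = C1 + C2*erf(sqrt(2)*c/2)


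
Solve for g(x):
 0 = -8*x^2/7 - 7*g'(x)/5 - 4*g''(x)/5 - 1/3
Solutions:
 g(x) = C1 + C2*exp(-7*x/4) - 40*x^3/147 + 160*x^2/343 - 5555*x/7203


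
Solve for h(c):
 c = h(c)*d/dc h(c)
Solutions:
 h(c) = -sqrt(C1 + c^2)
 h(c) = sqrt(C1 + c^2)


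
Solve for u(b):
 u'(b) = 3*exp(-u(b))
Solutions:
 u(b) = log(C1 + 3*b)


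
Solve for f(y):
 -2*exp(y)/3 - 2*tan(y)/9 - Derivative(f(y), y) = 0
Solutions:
 f(y) = C1 - 2*exp(y)/3 + 2*log(cos(y))/9


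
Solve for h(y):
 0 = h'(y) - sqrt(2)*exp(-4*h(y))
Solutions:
 h(y) = log(-I*(C1 + 4*sqrt(2)*y)^(1/4))
 h(y) = log(I*(C1 + 4*sqrt(2)*y)^(1/4))
 h(y) = log(-(C1 + 4*sqrt(2)*y)^(1/4))
 h(y) = log(C1 + 4*sqrt(2)*y)/4


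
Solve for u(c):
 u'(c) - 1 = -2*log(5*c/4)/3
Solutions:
 u(c) = C1 - 2*c*log(c)/3 + c*log(2*10^(1/3)/5) + 5*c/3


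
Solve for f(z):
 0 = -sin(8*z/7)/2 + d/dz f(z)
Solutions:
 f(z) = C1 - 7*cos(8*z/7)/16


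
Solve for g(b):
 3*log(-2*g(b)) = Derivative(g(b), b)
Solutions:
 -Integral(1/(log(-_y) + log(2)), (_y, g(b)))/3 = C1 - b


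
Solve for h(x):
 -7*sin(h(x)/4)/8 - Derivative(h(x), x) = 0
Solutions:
 7*x/8 + 2*log(cos(h(x)/4) - 1) - 2*log(cos(h(x)/4) + 1) = C1


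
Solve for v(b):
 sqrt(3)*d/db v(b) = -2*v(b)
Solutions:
 v(b) = C1*exp(-2*sqrt(3)*b/3)


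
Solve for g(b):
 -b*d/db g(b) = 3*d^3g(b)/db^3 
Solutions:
 g(b) = C1 + Integral(C2*airyai(-3^(2/3)*b/3) + C3*airybi(-3^(2/3)*b/3), b)


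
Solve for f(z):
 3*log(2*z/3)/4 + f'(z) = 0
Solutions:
 f(z) = C1 - 3*z*log(z)/4 - 3*z*log(2)/4 + 3*z/4 + 3*z*log(3)/4


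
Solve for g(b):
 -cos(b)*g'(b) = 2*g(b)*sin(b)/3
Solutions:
 g(b) = C1*cos(b)^(2/3)


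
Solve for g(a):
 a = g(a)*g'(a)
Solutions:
 g(a) = -sqrt(C1 + a^2)
 g(a) = sqrt(C1 + a^2)


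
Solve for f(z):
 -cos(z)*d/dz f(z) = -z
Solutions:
 f(z) = C1 + Integral(z/cos(z), z)


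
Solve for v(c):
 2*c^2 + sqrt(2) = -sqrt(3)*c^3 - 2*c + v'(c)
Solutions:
 v(c) = C1 + sqrt(3)*c^4/4 + 2*c^3/3 + c^2 + sqrt(2)*c


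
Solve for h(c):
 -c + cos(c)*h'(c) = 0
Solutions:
 h(c) = C1 + Integral(c/cos(c), c)


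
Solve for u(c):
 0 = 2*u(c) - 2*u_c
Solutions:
 u(c) = C1*exp(c)


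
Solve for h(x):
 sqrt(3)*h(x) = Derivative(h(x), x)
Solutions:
 h(x) = C1*exp(sqrt(3)*x)


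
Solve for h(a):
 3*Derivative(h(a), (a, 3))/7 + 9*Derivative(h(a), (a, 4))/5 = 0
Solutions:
 h(a) = C1 + C2*a + C3*a^2 + C4*exp(-5*a/21)


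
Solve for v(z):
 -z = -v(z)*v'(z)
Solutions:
 v(z) = -sqrt(C1 + z^2)
 v(z) = sqrt(C1 + z^2)


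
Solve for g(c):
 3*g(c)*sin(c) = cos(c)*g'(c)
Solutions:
 g(c) = C1/cos(c)^3


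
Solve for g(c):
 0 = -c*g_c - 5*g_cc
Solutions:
 g(c) = C1 + C2*erf(sqrt(10)*c/10)


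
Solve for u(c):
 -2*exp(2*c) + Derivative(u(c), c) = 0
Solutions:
 u(c) = C1 + exp(2*c)


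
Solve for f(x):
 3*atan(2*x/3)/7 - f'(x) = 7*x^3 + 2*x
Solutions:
 f(x) = C1 - 7*x^4/4 - x^2 + 3*x*atan(2*x/3)/7 - 9*log(4*x^2 + 9)/28


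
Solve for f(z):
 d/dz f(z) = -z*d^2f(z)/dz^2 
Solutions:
 f(z) = C1 + C2*log(z)


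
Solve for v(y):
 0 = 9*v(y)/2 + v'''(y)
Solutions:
 v(y) = C3*exp(-6^(2/3)*y/2) + (C1*sin(3*2^(2/3)*3^(1/6)*y/4) + C2*cos(3*2^(2/3)*3^(1/6)*y/4))*exp(6^(2/3)*y/4)


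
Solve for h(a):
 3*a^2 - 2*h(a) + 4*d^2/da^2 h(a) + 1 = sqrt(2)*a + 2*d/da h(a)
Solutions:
 h(a) = C1*exp(-a/2) + C2*exp(a) + 3*a^2/2 - 3*a - sqrt(2)*a/2 + sqrt(2)/2 + 19/2


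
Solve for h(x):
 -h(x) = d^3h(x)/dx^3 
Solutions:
 h(x) = C3*exp(-x) + (C1*sin(sqrt(3)*x/2) + C2*cos(sqrt(3)*x/2))*exp(x/2)


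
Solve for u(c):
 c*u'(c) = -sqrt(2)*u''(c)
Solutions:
 u(c) = C1 + C2*erf(2^(1/4)*c/2)


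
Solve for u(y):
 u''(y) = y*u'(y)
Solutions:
 u(y) = C1 + C2*erfi(sqrt(2)*y/2)


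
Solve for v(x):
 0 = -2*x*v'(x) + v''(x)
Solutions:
 v(x) = C1 + C2*erfi(x)


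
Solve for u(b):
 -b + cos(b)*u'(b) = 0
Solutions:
 u(b) = C1 + Integral(b/cos(b), b)


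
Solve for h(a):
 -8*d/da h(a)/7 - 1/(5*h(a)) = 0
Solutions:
 h(a) = -sqrt(C1 - 35*a)/10
 h(a) = sqrt(C1 - 35*a)/10


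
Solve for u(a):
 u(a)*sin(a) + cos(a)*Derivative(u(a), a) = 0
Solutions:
 u(a) = C1*cos(a)


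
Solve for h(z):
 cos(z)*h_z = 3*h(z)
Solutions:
 h(z) = C1*(sin(z) + 1)^(3/2)/(sin(z) - 1)^(3/2)


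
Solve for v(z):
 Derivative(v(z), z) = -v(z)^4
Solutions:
 v(z) = (-3^(2/3) - 3*3^(1/6)*I)*(1/(C1 + z))^(1/3)/6
 v(z) = (-3^(2/3) + 3*3^(1/6)*I)*(1/(C1 + z))^(1/3)/6
 v(z) = (1/(C1 + 3*z))^(1/3)


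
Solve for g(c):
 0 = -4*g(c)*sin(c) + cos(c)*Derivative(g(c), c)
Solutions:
 g(c) = C1/cos(c)^4


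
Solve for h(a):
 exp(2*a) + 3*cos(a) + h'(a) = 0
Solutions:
 h(a) = C1 - exp(2*a)/2 - 3*sin(a)


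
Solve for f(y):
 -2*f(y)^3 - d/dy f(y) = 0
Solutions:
 f(y) = -sqrt(2)*sqrt(-1/(C1 - 2*y))/2
 f(y) = sqrt(2)*sqrt(-1/(C1 - 2*y))/2


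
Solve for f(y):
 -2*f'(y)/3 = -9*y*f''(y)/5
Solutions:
 f(y) = C1 + C2*y^(37/27)


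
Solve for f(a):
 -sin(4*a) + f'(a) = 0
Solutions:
 f(a) = C1 - cos(4*a)/4


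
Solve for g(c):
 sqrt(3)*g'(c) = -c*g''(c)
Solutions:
 g(c) = C1 + C2*c^(1 - sqrt(3))


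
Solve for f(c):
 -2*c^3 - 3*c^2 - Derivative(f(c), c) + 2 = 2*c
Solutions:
 f(c) = C1 - c^4/2 - c^3 - c^2 + 2*c


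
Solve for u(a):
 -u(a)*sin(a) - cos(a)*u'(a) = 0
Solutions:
 u(a) = C1*cos(a)


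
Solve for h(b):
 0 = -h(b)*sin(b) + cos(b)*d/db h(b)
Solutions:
 h(b) = C1/cos(b)


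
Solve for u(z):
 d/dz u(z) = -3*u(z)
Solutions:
 u(z) = C1*exp(-3*z)


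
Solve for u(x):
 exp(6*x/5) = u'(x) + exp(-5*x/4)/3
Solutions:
 u(x) = C1 + 5*exp(6*x/5)/6 + 4*exp(-5*x/4)/15


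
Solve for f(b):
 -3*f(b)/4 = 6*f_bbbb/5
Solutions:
 f(b) = (C1*sin(2^(3/4)*5^(1/4)*b/4) + C2*cos(2^(3/4)*5^(1/4)*b/4))*exp(-2^(3/4)*5^(1/4)*b/4) + (C3*sin(2^(3/4)*5^(1/4)*b/4) + C4*cos(2^(3/4)*5^(1/4)*b/4))*exp(2^(3/4)*5^(1/4)*b/4)


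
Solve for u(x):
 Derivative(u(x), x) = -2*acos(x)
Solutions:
 u(x) = C1 - 2*x*acos(x) + 2*sqrt(1 - x^2)


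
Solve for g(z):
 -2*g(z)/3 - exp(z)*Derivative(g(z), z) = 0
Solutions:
 g(z) = C1*exp(2*exp(-z)/3)


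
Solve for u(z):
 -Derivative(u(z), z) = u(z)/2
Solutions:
 u(z) = C1*exp(-z/2)


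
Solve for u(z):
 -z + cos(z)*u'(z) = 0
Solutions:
 u(z) = C1 + Integral(z/cos(z), z)


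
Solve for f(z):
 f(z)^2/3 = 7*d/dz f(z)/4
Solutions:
 f(z) = -21/(C1 + 4*z)


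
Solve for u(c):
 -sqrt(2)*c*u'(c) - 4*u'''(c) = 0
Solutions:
 u(c) = C1 + Integral(C2*airyai(-sqrt(2)*c/2) + C3*airybi(-sqrt(2)*c/2), c)


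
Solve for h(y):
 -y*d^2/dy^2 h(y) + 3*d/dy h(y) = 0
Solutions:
 h(y) = C1 + C2*y^4


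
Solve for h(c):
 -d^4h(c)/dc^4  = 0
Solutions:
 h(c) = C1 + C2*c + C3*c^2 + C4*c^3


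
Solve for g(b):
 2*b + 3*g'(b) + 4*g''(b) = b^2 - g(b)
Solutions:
 g(b) = b^2 - 8*b + (C1*sin(sqrt(7)*b/8) + C2*cos(sqrt(7)*b/8))*exp(-3*b/8) + 16


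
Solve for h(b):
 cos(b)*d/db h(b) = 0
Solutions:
 h(b) = C1


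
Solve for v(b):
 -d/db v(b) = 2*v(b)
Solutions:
 v(b) = C1*exp(-2*b)


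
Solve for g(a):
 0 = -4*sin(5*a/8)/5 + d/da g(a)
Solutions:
 g(a) = C1 - 32*cos(5*a/8)/25


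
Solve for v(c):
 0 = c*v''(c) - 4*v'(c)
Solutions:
 v(c) = C1 + C2*c^5


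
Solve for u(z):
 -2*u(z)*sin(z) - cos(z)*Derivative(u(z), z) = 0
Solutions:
 u(z) = C1*cos(z)^2


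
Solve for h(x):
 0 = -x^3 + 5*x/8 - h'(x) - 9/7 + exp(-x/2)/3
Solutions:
 h(x) = C1 - x^4/4 + 5*x^2/16 - 9*x/7 - 2*exp(-x/2)/3


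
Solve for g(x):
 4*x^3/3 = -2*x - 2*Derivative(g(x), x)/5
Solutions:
 g(x) = C1 - 5*x^4/6 - 5*x^2/2


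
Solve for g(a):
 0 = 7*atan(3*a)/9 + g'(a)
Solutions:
 g(a) = C1 - 7*a*atan(3*a)/9 + 7*log(9*a^2 + 1)/54


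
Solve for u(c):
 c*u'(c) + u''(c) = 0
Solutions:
 u(c) = C1 + C2*erf(sqrt(2)*c/2)


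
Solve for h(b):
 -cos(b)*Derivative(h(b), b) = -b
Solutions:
 h(b) = C1 + Integral(b/cos(b), b)


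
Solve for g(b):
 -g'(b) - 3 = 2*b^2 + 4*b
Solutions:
 g(b) = C1 - 2*b^3/3 - 2*b^2 - 3*b


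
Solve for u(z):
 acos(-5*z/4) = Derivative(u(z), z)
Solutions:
 u(z) = C1 + z*acos(-5*z/4) + sqrt(16 - 25*z^2)/5


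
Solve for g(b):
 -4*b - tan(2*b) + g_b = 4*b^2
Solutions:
 g(b) = C1 + 4*b^3/3 + 2*b^2 - log(cos(2*b))/2


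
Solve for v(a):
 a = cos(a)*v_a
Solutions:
 v(a) = C1 + Integral(a/cos(a), a)


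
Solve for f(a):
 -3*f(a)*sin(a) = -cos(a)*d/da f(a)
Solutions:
 f(a) = C1/cos(a)^3


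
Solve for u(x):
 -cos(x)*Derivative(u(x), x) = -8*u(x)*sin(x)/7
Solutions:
 u(x) = C1/cos(x)^(8/7)


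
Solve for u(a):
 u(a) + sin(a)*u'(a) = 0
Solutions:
 u(a) = C1*sqrt(cos(a) + 1)/sqrt(cos(a) - 1)


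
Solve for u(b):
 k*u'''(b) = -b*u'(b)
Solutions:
 u(b) = C1 + Integral(C2*airyai(b*(-1/k)^(1/3)) + C3*airybi(b*(-1/k)^(1/3)), b)


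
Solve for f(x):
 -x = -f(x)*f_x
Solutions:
 f(x) = -sqrt(C1 + x^2)
 f(x) = sqrt(C1 + x^2)


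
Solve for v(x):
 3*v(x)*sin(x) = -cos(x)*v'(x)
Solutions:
 v(x) = C1*cos(x)^3


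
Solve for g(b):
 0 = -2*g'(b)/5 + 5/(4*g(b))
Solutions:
 g(b) = -sqrt(C1 + 25*b)/2
 g(b) = sqrt(C1 + 25*b)/2


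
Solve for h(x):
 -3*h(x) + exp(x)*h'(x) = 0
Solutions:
 h(x) = C1*exp(-3*exp(-x))


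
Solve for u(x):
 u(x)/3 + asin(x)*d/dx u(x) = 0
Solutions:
 u(x) = C1*exp(-Integral(1/asin(x), x)/3)


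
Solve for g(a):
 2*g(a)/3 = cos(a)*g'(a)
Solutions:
 g(a) = C1*(sin(a) + 1)^(1/3)/(sin(a) - 1)^(1/3)


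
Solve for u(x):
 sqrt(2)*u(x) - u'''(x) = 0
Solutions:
 u(x) = C3*exp(2^(1/6)*x) + (C1*sin(2^(1/6)*sqrt(3)*x/2) + C2*cos(2^(1/6)*sqrt(3)*x/2))*exp(-2^(1/6)*x/2)


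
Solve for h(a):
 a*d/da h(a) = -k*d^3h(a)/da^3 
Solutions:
 h(a) = C1 + Integral(C2*airyai(a*(-1/k)^(1/3)) + C3*airybi(a*(-1/k)^(1/3)), a)


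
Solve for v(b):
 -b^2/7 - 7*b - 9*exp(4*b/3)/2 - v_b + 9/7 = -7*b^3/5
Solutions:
 v(b) = C1 + 7*b^4/20 - b^3/21 - 7*b^2/2 + 9*b/7 - 27*exp(4*b/3)/8


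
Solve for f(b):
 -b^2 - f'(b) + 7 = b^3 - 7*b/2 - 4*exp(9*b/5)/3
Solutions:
 f(b) = C1 - b^4/4 - b^3/3 + 7*b^2/4 + 7*b + 20*exp(9*b/5)/27


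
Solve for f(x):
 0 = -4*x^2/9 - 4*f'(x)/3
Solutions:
 f(x) = C1 - x^3/9


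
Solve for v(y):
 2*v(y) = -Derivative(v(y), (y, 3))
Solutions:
 v(y) = C3*exp(-2^(1/3)*y) + (C1*sin(2^(1/3)*sqrt(3)*y/2) + C2*cos(2^(1/3)*sqrt(3)*y/2))*exp(2^(1/3)*y/2)


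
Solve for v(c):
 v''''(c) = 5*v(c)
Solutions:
 v(c) = C1*exp(-5^(1/4)*c) + C2*exp(5^(1/4)*c) + C3*sin(5^(1/4)*c) + C4*cos(5^(1/4)*c)


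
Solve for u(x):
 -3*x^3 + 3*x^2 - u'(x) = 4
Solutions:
 u(x) = C1 - 3*x^4/4 + x^3 - 4*x


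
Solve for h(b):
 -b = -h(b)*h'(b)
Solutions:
 h(b) = -sqrt(C1 + b^2)
 h(b) = sqrt(C1 + b^2)


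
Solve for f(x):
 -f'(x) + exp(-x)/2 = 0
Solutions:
 f(x) = C1 - exp(-x)/2


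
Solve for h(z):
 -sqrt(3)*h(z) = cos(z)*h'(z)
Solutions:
 h(z) = C1*(sin(z) - 1)^(sqrt(3)/2)/(sin(z) + 1)^(sqrt(3)/2)


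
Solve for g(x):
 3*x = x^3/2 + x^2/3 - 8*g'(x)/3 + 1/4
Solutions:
 g(x) = C1 + 3*x^4/64 + x^3/24 - 9*x^2/16 + 3*x/32


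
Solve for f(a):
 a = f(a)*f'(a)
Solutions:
 f(a) = -sqrt(C1 + a^2)
 f(a) = sqrt(C1 + a^2)


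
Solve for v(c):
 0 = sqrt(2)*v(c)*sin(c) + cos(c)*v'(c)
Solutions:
 v(c) = C1*cos(c)^(sqrt(2))


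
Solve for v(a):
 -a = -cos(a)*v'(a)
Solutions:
 v(a) = C1 + Integral(a/cos(a), a)


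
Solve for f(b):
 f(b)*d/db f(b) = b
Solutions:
 f(b) = -sqrt(C1 + b^2)
 f(b) = sqrt(C1 + b^2)


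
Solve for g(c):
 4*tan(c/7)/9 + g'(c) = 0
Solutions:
 g(c) = C1 + 28*log(cos(c/7))/9


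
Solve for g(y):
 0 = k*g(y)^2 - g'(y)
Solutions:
 g(y) = -1/(C1 + k*y)


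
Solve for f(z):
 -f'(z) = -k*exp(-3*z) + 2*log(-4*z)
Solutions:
 f(z) = C1 - k*exp(-3*z)/3 - 2*z*log(-z) + 2*z*(1 - 2*log(2))


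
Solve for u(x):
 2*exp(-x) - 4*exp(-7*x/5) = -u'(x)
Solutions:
 u(x) = C1 + 2*exp(-x) - 20*exp(-7*x/5)/7


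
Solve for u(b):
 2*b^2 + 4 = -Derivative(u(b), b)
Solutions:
 u(b) = C1 - 2*b^3/3 - 4*b


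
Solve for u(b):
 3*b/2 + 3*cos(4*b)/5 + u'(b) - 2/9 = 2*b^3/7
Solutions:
 u(b) = C1 + b^4/14 - 3*b^2/4 + 2*b/9 - 3*sin(4*b)/20


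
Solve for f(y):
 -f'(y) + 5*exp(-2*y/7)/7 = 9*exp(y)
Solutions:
 f(y) = C1 - 9*exp(y) - 5*exp(-2*y/7)/2


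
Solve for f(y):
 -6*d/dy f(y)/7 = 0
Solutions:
 f(y) = C1


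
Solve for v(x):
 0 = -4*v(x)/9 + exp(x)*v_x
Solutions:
 v(x) = C1*exp(-4*exp(-x)/9)


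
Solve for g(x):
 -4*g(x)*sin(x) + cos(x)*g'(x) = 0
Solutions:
 g(x) = C1/cos(x)^4


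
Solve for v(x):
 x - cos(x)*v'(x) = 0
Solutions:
 v(x) = C1 + Integral(x/cos(x), x)


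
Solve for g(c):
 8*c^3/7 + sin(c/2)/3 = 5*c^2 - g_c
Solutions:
 g(c) = C1 - 2*c^4/7 + 5*c^3/3 + 2*cos(c/2)/3


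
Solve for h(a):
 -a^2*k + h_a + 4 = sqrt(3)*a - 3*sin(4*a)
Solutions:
 h(a) = C1 + a^3*k/3 + sqrt(3)*a^2/2 - 4*a + 3*cos(4*a)/4


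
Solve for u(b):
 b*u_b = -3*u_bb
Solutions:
 u(b) = C1 + C2*erf(sqrt(6)*b/6)


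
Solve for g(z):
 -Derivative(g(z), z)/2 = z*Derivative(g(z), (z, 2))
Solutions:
 g(z) = C1 + C2*sqrt(z)


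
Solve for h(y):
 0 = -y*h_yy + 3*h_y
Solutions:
 h(y) = C1 + C2*y^4


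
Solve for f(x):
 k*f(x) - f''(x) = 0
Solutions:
 f(x) = C1*exp(-sqrt(k)*x) + C2*exp(sqrt(k)*x)


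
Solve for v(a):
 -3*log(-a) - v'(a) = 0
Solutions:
 v(a) = C1 - 3*a*log(-a) + 3*a


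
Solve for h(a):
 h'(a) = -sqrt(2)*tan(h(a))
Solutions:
 h(a) = pi - asin(C1*exp(-sqrt(2)*a))
 h(a) = asin(C1*exp(-sqrt(2)*a))


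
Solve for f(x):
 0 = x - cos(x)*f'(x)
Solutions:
 f(x) = C1 + Integral(x/cos(x), x)


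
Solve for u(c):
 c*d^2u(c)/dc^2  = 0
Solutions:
 u(c) = C1 + C2*c


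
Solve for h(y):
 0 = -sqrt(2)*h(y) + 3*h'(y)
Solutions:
 h(y) = C1*exp(sqrt(2)*y/3)


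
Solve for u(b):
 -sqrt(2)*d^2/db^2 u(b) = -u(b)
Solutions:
 u(b) = C1*exp(-2^(3/4)*b/2) + C2*exp(2^(3/4)*b/2)


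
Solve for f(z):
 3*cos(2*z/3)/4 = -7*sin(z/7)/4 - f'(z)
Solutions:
 f(z) = C1 - 9*sin(2*z/3)/8 + 49*cos(z/7)/4


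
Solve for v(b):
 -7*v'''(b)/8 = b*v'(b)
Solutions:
 v(b) = C1 + Integral(C2*airyai(-2*7^(2/3)*b/7) + C3*airybi(-2*7^(2/3)*b/7), b)


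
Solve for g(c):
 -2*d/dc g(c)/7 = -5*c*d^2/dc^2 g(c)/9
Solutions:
 g(c) = C1 + C2*c^(53/35)


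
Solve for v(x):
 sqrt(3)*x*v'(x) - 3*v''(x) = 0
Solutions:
 v(x) = C1 + C2*erfi(sqrt(2)*3^(3/4)*x/6)


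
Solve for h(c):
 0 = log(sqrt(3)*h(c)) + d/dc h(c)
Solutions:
 2*Integral(1/(2*log(_y) + log(3)), (_y, h(c))) = C1 - c


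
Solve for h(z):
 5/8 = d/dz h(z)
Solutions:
 h(z) = C1 + 5*z/8


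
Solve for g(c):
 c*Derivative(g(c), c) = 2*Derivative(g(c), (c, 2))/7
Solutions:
 g(c) = C1 + C2*erfi(sqrt(7)*c/2)


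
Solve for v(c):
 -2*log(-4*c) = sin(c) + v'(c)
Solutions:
 v(c) = C1 - 2*c*log(-c) - 4*c*log(2) + 2*c + cos(c)


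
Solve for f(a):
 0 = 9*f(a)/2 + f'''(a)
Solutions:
 f(a) = C3*exp(-6^(2/3)*a/2) + (C1*sin(3*2^(2/3)*3^(1/6)*a/4) + C2*cos(3*2^(2/3)*3^(1/6)*a/4))*exp(6^(2/3)*a/4)


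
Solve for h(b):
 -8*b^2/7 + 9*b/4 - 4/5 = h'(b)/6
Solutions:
 h(b) = C1 - 16*b^3/7 + 27*b^2/4 - 24*b/5


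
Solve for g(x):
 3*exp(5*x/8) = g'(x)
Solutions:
 g(x) = C1 + 24*exp(5*x/8)/5


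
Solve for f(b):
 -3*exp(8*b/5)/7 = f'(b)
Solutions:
 f(b) = C1 - 15*exp(8*b/5)/56


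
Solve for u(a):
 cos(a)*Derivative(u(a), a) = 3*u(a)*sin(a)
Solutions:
 u(a) = C1/cos(a)^3


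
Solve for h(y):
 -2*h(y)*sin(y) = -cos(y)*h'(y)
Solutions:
 h(y) = C1/cos(y)^2


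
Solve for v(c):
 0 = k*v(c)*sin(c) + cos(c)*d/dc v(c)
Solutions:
 v(c) = C1*exp(k*log(cos(c)))


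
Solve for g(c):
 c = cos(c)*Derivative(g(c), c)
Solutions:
 g(c) = C1 + Integral(c/cos(c), c)


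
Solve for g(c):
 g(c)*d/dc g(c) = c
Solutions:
 g(c) = -sqrt(C1 + c^2)
 g(c) = sqrt(C1 + c^2)


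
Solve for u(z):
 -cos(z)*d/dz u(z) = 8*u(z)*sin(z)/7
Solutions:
 u(z) = C1*cos(z)^(8/7)


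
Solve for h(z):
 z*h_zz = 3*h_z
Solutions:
 h(z) = C1 + C2*z^4


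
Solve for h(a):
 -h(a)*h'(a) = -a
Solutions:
 h(a) = -sqrt(C1 + a^2)
 h(a) = sqrt(C1 + a^2)


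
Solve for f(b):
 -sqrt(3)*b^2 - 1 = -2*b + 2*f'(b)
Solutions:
 f(b) = C1 - sqrt(3)*b^3/6 + b^2/2 - b/2


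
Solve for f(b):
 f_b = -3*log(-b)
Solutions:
 f(b) = C1 - 3*b*log(-b) + 3*b


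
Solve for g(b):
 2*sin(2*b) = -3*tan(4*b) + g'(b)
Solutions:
 g(b) = C1 - 3*log(cos(4*b))/4 - cos(2*b)


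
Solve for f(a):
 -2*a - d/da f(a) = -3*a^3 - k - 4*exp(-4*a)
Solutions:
 f(a) = C1 + 3*a^4/4 - a^2 + a*k - exp(-4*a)


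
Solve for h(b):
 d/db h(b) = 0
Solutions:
 h(b) = C1


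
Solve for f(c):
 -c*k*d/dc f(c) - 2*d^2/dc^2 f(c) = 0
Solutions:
 f(c) = Piecewise((-sqrt(pi)*C1*erf(c*sqrt(k)/2)/sqrt(k) - C2, (k > 0) | (k < 0)), (-C1*c - C2, True))


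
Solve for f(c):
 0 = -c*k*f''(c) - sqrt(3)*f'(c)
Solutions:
 f(c) = C1 + c^(((re(k) - sqrt(3))*re(k) + im(k)^2)/(re(k)^2 + im(k)^2))*(C2*sin(sqrt(3)*log(c)*Abs(im(k))/(re(k)^2 + im(k)^2)) + C3*cos(sqrt(3)*log(c)*im(k)/(re(k)^2 + im(k)^2)))


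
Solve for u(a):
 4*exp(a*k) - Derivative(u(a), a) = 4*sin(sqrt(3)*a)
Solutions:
 u(a) = C1 + 4*sqrt(3)*cos(sqrt(3)*a)/3 + 4*exp(a*k)/k


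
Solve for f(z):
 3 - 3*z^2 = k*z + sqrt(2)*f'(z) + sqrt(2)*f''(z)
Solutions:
 f(z) = C1 + C2*exp(-z) - sqrt(2)*k*z^2/4 + sqrt(2)*k*z/2 - sqrt(2)*z^3/2 + 3*sqrt(2)*z^2/2 - 3*sqrt(2)*z/2


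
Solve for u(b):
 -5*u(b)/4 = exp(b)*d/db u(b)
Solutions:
 u(b) = C1*exp(5*exp(-b)/4)


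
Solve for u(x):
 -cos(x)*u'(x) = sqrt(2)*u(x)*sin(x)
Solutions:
 u(x) = C1*cos(x)^(sqrt(2))


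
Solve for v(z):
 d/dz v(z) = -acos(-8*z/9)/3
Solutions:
 v(z) = C1 - z*acos(-8*z/9)/3 - sqrt(81 - 64*z^2)/24


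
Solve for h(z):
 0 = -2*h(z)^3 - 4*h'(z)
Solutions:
 h(z) = -sqrt(-1/(C1 - z))
 h(z) = sqrt(-1/(C1 - z))


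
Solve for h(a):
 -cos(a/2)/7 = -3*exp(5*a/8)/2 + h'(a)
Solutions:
 h(a) = C1 + 12*exp(5*a/8)/5 - 2*sin(a/2)/7


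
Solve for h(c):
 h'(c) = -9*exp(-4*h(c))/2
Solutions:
 h(c) = log(-I*(C1 - 18*c)^(1/4))
 h(c) = log(I*(C1 - 18*c)^(1/4))
 h(c) = log(-(C1 - 18*c)^(1/4))
 h(c) = log(C1 - 18*c)/4


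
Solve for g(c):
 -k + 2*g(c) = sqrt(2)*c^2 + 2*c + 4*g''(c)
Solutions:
 g(c) = C1*exp(-sqrt(2)*c/2) + C2*exp(sqrt(2)*c/2) + sqrt(2)*c^2/2 + c + k/2 + 2*sqrt(2)


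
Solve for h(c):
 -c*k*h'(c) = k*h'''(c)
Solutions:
 h(c) = C1 + Integral(C2*airyai(-c) + C3*airybi(-c), c)


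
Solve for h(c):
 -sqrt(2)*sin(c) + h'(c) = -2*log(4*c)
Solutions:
 h(c) = C1 - 2*c*log(c) - 4*c*log(2) + 2*c - sqrt(2)*cos(c)


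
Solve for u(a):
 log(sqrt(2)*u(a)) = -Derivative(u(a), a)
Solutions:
 2*Integral(1/(2*log(_y) + log(2)), (_y, u(a))) = C1 - a


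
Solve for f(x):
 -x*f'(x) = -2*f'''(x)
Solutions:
 f(x) = C1 + Integral(C2*airyai(2^(2/3)*x/2) + C3*airybi(2^(2/3)*x/2), x)


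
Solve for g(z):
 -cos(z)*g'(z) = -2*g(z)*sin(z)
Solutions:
 g(z) = C1/cos(z)^2


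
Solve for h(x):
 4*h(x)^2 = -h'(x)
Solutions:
 h(x) = 1/(C1 + 4*x)


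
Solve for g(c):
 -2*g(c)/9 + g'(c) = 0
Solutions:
 g(c) = C1*exp(2*c/9)


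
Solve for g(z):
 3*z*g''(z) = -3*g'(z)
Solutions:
 g(z) = C1 + C2*log(z)


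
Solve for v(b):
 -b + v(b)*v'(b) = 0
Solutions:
 v(b) = -sqrt(C1 + b^2)
 v(b) = sqrt(C1 + b^2)


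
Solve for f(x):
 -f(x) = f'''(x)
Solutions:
 f(x) = C3*exp(-x) + (C1*sin(sqrt(3)*x/2) + C2*cos(sqrt(3)*x/2))*exp(x/2)


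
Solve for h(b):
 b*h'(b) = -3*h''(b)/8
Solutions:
 h(b) = C1 + C2*erf(2*sqrt(3)*b/3)


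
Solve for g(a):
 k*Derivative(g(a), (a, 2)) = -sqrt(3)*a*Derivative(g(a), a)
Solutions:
 g(a) = C1 + C2*sqrt(k)*erf(sqrt(2)*3^(1/4)*a*sqrt(1/k)/2)


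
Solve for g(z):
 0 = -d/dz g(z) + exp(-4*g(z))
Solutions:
 g(z) = log(-I*(C1 + 4*z)^(1/4))
 g(z) = log(I*(C1 + 4*z)^(1/4))
 g(z) = log(-(C1 + 4*z)^(1/4))
 g(z) = log(C1 + 4*z)/4


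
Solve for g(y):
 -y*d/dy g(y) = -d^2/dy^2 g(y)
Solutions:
 g(y) = C1 + C2*erfi(sqrt(2)*y/2)


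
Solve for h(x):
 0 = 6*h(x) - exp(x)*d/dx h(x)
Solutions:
 h(x) = C1*exp(-6*exp(-x))


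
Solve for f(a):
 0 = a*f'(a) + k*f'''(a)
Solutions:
 f(a) = C1 + Integral(C2*airyai(a*(-1/k)^(1/3)) + C3*airybi(a*(-1/k)^(1/3)), a)


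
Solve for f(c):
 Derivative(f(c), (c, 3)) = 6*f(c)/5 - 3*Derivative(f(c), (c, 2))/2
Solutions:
 f(c) = C1*exp(-c*(5*5^(1/3)/(4*sqrt(21) + 19)^(1/3) + 5^(2/3)*(4*sqrt(21) + 19)^(1/3) + 10)/20)*sin(sqrt(3)*5^(1/3)*c*(-5^(1/3)*(4*sqrt(21) + 19)^(1/3) + 5/(4*sqrt(21) + 19)^(1/3))/20) + C2*exp(-c*(5*5^(1/3)/(4*sqrt(21) + 19)^(1/3) + 5^(2/3)*(4*sqrt(21) + 19)^(1/3) + 10)/20)*cos(sqrt(3)*5^(1/3)*c*(-5^(1/3)*(4*sqrt(21) + 19)^(1/3) + 5/(4*sqrt(21) + 19)^(1/3))/20) + C3*exp(c*(-5 + 5*5^(1/3)/(4*sqrt(21) + 19)^(1/3) + 5^(2/3)*(4*sqrt(21) + 19)^(1/3))/10)


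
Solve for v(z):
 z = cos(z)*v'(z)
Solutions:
 v(z) = C1 + Integral(z/cos(z), z)


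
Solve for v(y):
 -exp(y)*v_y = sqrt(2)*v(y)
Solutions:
 v(y) = C1*exp(sqrt(2)*exp(-y))


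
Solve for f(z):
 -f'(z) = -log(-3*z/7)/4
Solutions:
 f(z) = C1 + z*log(-z)/4 + z*(-log(7) - 1 + log(3))/4


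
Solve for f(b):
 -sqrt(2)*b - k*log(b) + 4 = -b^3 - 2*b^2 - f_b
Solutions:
 f(b) = C1 - b^4/4 - 2*b^3/3 + sqrt(2)*b^2/2 + b*k*log(b) - b*k - 4*b


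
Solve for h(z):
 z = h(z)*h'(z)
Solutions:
 h(z) = -sqrt(C1 + z^2)
 h(z) = sqrt(C1 + z^2)


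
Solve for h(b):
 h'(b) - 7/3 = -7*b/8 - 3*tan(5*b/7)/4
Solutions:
 h(b) = C1 - 7*b^2/16 + 7*b/3 + 21*log(cos(5*b/7))/20


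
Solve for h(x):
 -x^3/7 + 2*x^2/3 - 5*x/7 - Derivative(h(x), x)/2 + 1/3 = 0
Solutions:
 h(x) = C1 - x^4/14 + 4*x^3/9 - 5*x^2/7 + 2*x/3


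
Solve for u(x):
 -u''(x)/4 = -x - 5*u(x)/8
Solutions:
 u(x) = C1*exp(-sqrt(10)*x/2) + C2*exp(sqrt(10)*x/2) - 8*x/5


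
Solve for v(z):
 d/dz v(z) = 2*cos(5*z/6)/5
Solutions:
 v(z) = C1 + 12*sin(5*z/6)/25


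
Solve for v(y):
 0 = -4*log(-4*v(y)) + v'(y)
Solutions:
 -Integral(1/(log(-_y) + 2*log(2)), (_y, v(y)))/4 = C1 - y


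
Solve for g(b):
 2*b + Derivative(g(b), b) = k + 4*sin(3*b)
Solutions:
 g(b) = C1 - b^2 + b*k - 4*cos(3*b)/3


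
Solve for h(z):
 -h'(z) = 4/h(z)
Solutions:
 h(z) = -sqrt(C1 - 8*z)
 h(z) = sqrt(C1 - 8*z)


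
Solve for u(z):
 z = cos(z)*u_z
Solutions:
 u(z) = C1 + Integral(z/cos(z), z)


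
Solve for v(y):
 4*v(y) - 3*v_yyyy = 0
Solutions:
 v(y) = C1*exp(-sqrt(2)*3^(3/4)*y/3) + C2*exp(sqrt(2)*3^(3/4)*y/3) + C3*sin(sqrt(2)*3^(3/4)*y/3) + C4*cos(sqrt(2)*3^(3/4)*y/3)


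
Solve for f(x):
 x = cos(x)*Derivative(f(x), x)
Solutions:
 f(x) = C1 + Integral(x/cos(x), x)


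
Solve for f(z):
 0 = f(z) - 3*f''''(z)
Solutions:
 f(z) = C1*exp(-3^(3/4)*z/3) + C2*exp(3^(3/4)*z/3) + C3*sin(3^(3/4)*z/3) + C4*cos(3^(3/4)*z/3)


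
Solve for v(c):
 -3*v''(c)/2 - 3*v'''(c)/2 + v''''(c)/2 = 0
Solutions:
 v(c) = C1 + C2*c + C3*exp(c*(3 - sqrt(21))/2) + C4*exp(c*(3 + sqrt(21))/2)


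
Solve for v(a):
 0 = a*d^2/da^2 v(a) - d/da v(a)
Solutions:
 v(a) = C1 + C2*a^2


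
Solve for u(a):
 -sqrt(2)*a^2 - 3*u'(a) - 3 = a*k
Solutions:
 u(a) = C1 - sqrt(2)*a^3/9 - a^2*k/6 - a


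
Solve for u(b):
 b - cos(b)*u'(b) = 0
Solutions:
 u(b) = C1 + Integral(b/cos(b), b)


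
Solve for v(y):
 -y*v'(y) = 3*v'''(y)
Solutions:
 v(y) = C1 + Integral(C2*airyai(-3^(2/3)*y/3) + C3*airybi(-3^(2/3)*y/3), y)


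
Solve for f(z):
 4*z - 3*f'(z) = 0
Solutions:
 f(z) = C1 + 2*z^2/3


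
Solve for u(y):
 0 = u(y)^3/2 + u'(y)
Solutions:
 u(y) = -sqrt(-1/(C1 - y))
 u(y) = sqrt(-1/(C1 - y))


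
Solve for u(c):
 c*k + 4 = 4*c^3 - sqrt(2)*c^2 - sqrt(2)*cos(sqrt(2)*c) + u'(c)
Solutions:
 u(c) = C1 - c^4 + sqrt(2)*c^3/3 + c^2*k/2 + 4*c + sin(sqrt(2)*c)


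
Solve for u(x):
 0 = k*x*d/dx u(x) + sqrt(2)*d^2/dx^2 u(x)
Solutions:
 u(x) = Piecewise((-2^(3/4)*sqrt(pi)*C1*erf(2^(1/4)*sqrt(k)*x/2)/(2*sqrt(k)) - C2, (k > 0) | (k < 0)), (-C1*x - C2, True))


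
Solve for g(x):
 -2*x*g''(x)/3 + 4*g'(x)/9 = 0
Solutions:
 g(x) = C1 + C2*x^(5/3)


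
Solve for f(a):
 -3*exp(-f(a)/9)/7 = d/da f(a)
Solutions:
 f(a) = 9*log(C1 - a/21)


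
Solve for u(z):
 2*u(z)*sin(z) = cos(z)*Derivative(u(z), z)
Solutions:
 u(z) = C1/cos(z)^2


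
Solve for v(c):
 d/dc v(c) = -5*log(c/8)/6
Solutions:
 v(c) = C1 - 5*c*log(c)/6 + 5*c/6 + 5*c*log(2)/2


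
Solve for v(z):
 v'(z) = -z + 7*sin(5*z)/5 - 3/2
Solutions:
 v(z) = C1 - z^2/2 - 3*z/2 - 7*cos(5*z)/25


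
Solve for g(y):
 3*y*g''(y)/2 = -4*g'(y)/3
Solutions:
 g(y) = C1 + C2*y^(1/9)


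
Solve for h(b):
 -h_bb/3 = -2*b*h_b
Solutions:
 h(b) = C1 + C2*erfi(sqrt(3)*b)
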